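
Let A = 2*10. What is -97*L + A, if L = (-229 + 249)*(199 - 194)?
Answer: -9680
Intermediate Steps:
A = 20
L = 100 (L = 20*5 = 100)
-97*L + A = -97*100 + 20 = -9700 + 20 = -9680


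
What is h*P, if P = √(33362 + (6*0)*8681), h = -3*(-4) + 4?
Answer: 16*√33362 ≈ 2922.4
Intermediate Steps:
h = 16 (h = 12 + 4 = 16)
P = √33362 (P = √(33362 + 0*8681) = √(33362 + 0) = √33362 ≈ 182.65)
h*P = 16*√33362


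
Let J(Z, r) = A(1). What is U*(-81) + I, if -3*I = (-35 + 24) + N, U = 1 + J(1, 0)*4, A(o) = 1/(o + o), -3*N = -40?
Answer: -2194/9 ≈ -243.78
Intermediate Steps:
N = 40/3 (N = -1/3*(-40) = 40/3 ≈ 13.333)
A(o) = 1/(2*o)
J(Z, r) = 1/2 (J(Z, r) = (1/2)/1 = (1/2)*1 = 1/2)
U = 3 (U = 1 + (1/2)*4 = 1 + 2 = 3)
I = -7/9 (I = -((-35 + 24) + 40/3)/3 = -(-11 + 40/3)/3 = -1/3*7/3 = -7/9 ≈ -0.77778)
U*(-81) + I = 3*(-81) - 7/9 = -243 - 7/9 = -2194/9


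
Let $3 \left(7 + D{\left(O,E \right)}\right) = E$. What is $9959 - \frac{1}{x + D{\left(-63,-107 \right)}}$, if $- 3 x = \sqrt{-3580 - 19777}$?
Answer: $\frac{131927001}{13247} - \frac{i \sqrt{23357}}{13247} \approx 9959.0 - 0.011537 i$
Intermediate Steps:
$D{\left(O,E \right)} = -7 + \frac{E}{3}$
$x = - \frac{i \sqrt{23357}}{3}$ ($x = - \frac{\sqrt{-3580 - 19777}}{3} = - \frac{\sqrt{-23357}}{3} = - \frac{i \sqrt{23357}}{3} \approx - 50.943 i$)
$9959 - \frac{1}{x + D{\left(-63,-107 \right)}} = 9959 - \frac{1}{- \frac{i \sqrt{23357}}{3} + \left(-7 + \frac{1}{3} \left(-107\right)\right)} = 9959 - \frac{1}{- \frac{i \sqrt{23357}}{3} - \frac{128}{3}} = 9959 - \frac{1}{- \frac{128}{3} - \frac{i \sqrt{23357}}{3}}$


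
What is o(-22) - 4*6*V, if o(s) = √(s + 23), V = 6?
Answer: -143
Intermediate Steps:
o(s) = √(23 + s)
o(-22) - 4*6*V = √(23 - 22) - 4*6*6 = √1 - 24*6 = 1 - 1*144 = 1 - 144 = -143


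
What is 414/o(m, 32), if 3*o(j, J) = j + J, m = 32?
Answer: 621/32 ≈ 19.406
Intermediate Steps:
o(j, J) = J/3 + j/3 (o(j, J) = (j + J)/3 = (J + j)/3 = J/3 + j/3)
414/o(m, 32) = 414/((⅓)*32 + (⅓)*32) = 414/(32/3 + 32/3) = 414/(64/3) = 414*(3/64) = 621/32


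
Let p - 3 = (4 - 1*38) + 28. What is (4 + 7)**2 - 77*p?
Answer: 352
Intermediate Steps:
p = -3 (p = 3 + ((4 - 1*38) + 28) = 3 + ((4 - 38) + 28) = 3 + (-34 + 28) = 3 - 6 = -3)
(4 + 7)**2 - 77*p = (4 + 7)**2 - 77*(-3) = 11**2 + 231 = 121 + 231 = 352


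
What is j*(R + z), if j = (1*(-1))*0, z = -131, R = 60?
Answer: 0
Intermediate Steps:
j = 0 (j = -1*0 = 0)
j*(R + z) = 0*(60 - 131) = 0*(-71) = 0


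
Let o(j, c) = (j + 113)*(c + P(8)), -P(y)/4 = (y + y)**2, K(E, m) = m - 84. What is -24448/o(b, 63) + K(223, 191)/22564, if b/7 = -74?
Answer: -509999737/8782021620 ≈ -0.058073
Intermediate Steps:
b = -518 (b = 7*(-74) = -518)
K(E, m) = -84 + m
P(y) = -16*y**2 (P(y) = -4*(y + y)**2 = -4*4*y**2 = -16*y**2)
o(j, c) = (-1024 + c)*(113 + j) (o(j, c) = (j + 113)*(c - 16*8**2) = (113 + j)*(c - 16*64) = (113 + j)*(c - 1024) = (113 + j)*(-1024 + c) = (-1024 + c)*(113 + j))
-24448/o(b, 63) + K(223, 191)/22564 = -24448/(-115712 - 1024*(-518) + 113*63 + 63*(-518)) + (-84 + 191)/22564 = -24448/(-115712 + 530432 + 7119 - 32634) + 107*(1/22564) = -24448/389205 + 107/22564 = -509999737/8782021620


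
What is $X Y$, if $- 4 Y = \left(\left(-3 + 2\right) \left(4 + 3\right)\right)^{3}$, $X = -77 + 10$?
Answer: $- \frac{22981}{4} \approx -5745.3$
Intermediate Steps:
$X = -67$
$Y = \frac{343}{4}$ ($Y = - \frac{\left(\left(-3 + 2\right) \left(4 + 3\right)\right)^{3}}{4} = - \frac{\left(\left(-1\right) 7\right)^{3}}{4} = - \frac{\left(-7\right)^{3}}{4} = \left(- \frac{1}{4}\right) \left(-343\right) = \frac{343}{4} \approx 85.75$)
$X Y = \left(-67\right) \frac{343}{4} = - \frac{22981}{4}$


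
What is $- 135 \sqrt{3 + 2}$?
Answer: $- 135 \sqrt{5} \approx -301.87$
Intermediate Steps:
$- 135 \sqrt{3 + 2} = - 135 \sqrt{5}$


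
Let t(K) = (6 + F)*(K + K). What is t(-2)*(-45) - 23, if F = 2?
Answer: 1417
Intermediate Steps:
t(K) = 16*K (t(K) = (6 + 2)*(K + K) = 8*(2*K) = 16*K)
t(-2)*(-45) - 23 = (16*(-2))*(-45) - 23 = -32*(-45) - 23 = 1440 - 23 = 1417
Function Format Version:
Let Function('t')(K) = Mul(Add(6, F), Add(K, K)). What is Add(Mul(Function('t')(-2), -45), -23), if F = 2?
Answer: 1417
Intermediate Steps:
Function('t')(K) = Mul(16, K) (Function('t')(K) = Mul(Add(6, 2), Add(K, K)) = Mul(8, Mul(2, K)) = Mul(16, K))
Add(Mul(Function('t')(-2), -45), -23) = Add(Mul(Mul(16, -2), -45), -23) = Add(Mul(-32, -45), -23) = Add(1440, -23) = 1417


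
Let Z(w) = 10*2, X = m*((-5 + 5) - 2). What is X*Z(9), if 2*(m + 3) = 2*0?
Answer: 120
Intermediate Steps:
m = -3 (m = -3 + (2*0)/2 = -3 + (1/2)*0 = -3 + 0 = -3)
X = 6 (X = -3*((-5 + 5) - 2) = -3*(0 - 2) = -3*(-2) = 6)
Z(w) = 20
X*Z(9) = 6*20 = 120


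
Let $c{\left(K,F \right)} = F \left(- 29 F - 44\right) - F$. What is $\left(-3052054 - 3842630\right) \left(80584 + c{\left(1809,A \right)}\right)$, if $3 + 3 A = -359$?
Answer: $2318260887400$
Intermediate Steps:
$A = - \frac{362}{3}$ ($A = -1 + \frac{1}{3} \left(-359\right) = -1 - \frac{359}{3} = - \frac{362}{3} \approx -120.67$)
$c{\left(K,F \right)} = - F + F \left(-44 - 29 F\right)$ ($c{\left(K,F \right)} = F \left(-44 - 29 F\right) - F = - F + F \left(-44 - 29 F\right)$)
$\left(-3052054 - 3842630\right) \left(80584 + c{\left(1809,A \right)}\right) = \left(-3052054 - 3842630\right) \left(80584 - - \frac{362 \left(45 + 29 \left(- \frac{362}{3}\right)\right)}{3}\right) = - 6894684 \left(80584 - - \frac{362 \left(45 - \frac{10498}{3}\right)}{3}\right) = - 6894684 \left(80584 - \left(- \frac{362}{3}\right) \left(- \frac{10363}{3}\right)\right) = - 6894684 \left(80584 - \frac{3751406}{9}\right) = \left(-6894684\right) \left(- \frac{3026150}{9}\right) = 2318260887400$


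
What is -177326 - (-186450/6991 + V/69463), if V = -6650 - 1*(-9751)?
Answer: -86099383505299/485615833 ≈ -1.7730e+5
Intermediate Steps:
V = 3101 (V = -6650 + 9751 = 3101)
-177326 - (-186450/6991 + V/69463) = -177326 - (-186450/6991 + 3101/69463) = -177326 - 1*(-12929697259/485615833) = -177326 + 12929697259/485615833 = -86099383505299/485615833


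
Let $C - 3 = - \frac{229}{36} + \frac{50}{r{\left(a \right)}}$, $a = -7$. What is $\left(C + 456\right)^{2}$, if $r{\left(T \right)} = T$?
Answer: $\frac{12603430225}{63504} \approx 1.9847 \cdot 10^{5}$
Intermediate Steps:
$C = - \frac{2647}{252}$ ($C = 3 + \left(- \frac{229}{36} + \frac{50}{-7}\right) = 3 + \left(\left(-229\right) \frac{1}{36} + 50 \left(- \frac{1}{7}\right)\right) = 3 - \frac{3403}{252} = - \frac{2647}{252} \approx -10.504$)
$\left(C + 456\right)^{2} = \left(- \frac{2647}{252} + 456\right)^{2} = \left(\frac{112265}{252}\right)^{2} = \frac{12603430225}{63504}$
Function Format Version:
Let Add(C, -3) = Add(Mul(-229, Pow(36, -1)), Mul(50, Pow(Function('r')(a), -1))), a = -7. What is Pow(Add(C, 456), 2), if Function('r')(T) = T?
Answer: Rational(12603430225, 63504) ≈ 1.9847e+5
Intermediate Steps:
C = Rational(-2647, 252) (C = Add(3, Add(Mul(-229, Pow(36, -1)), Mul(50, Pow(-7, -1)))) = Add(3, Add(Mul(-229, Rational(1, 36)), Mul(50, Rational(-1, 7)))) = Add(3, Add(Rational(-229, 36), Rational(-50, 7))) = Add(3, Rational(-3403, 252)) = Rational(-2647, 252) ≈ -10.504)
Pow(Add(C, 456), 2) = Pow(Add(Rational(-2647, 252), 456), 2) = Pow(Rational(112265, 252), 2) = Rational(12603430225, 63504)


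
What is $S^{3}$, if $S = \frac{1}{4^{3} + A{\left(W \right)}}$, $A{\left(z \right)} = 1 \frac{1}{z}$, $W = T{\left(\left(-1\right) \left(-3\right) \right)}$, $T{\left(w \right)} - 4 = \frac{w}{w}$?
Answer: $\frac{125}{33076161} \approx 3.7792 \cdot 10^{-6}$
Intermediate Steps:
$T{\left(w \right)} = 5$ ($T{\left(w \right)} = 4 + \frac{w}{w} = 4 + 1 = 5$)
$W = 5$
$A{\left(z \right)} = \frac{1}{z}$
$S = \frac{5}{321}$ ($S = \frac{1}{4^{3} + \frac{1}{5}} = \frac{1}{64 + \frac{1}{5}} = \frac{1}{\frac{321}{5}} = \frac{5}{321} \approx 0.015576$)
$S^{3} = \left(\frac{5}{321}\right)^{3} = \frac{125}{33076161}$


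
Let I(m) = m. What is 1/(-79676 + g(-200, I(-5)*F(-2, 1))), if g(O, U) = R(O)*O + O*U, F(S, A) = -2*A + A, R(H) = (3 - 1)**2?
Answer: -1/81476 ≈ -1.2274e-5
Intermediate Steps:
R(H) = 4 (R(H) = 2**2 = 4)
F(S, A) = -A
g(O, U) = 4*O + O*U
1/(-79676 + g(-200, I(-5)*F(-2, 1))) = 1/(-79676 - 200*(4 - (-5))) = 1/(-79676 - 200*(4 - 5*(-1))) = 1/(-79676 - 200*(4 + 5)) = 1/(-79676 - 200*9) = 1/(-79676 - 1800) = 1/(-81476) = -1/81476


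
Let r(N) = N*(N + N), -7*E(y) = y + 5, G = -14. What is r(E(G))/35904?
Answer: 27/293216 ≈ 9.2082e-5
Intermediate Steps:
E(y) = -5/7 - y/7 (E(y) = -(y + 5)/7 = -(5 + y)/7 = -5/7 - y/7)
r(N) = 2*N² (r(N) = N*(2*N) = 2*N²)
r(E(G))/35904 = (2*(-5/7 - ⅐*(-14))²)/35904 = (2*(-5/7 + 2)²)*(1/35904) = (2*(9/7)²)*(1/35904) = (2*(81/49))*(1/35904) = (162/49)*(1/35904) = 27/293216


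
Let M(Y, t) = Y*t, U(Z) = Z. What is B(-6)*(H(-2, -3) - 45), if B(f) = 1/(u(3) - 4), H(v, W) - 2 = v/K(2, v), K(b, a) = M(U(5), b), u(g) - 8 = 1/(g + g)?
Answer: -1296/125 ≈ -10.368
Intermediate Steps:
u(g) = 8 + 1/(2*g) (u(g) = 8 + 1/(g + g) = 8 + 1/(2*g))
K(b, a) = 5*b
H(v, W) = 2 + v/10 (H(v, W) = 2 + v/((5*2)) = 2 + v/10)
B(f) = 6/25 (B(f) = 1/((8 + (1/2)/3) - 4) = 1/((8 + (1/2)*(1/3)) - 4) = 1/((8 + 1/6) - 4) = 1/(49/6 - 4) = 1/(25/6) = 6/25)
B(-6)*(H(-2, -3) - 45) = 6*((2 + (1/10)*(-2)) - 45)/25 = 6*((2 - 1/5) - 45)/25 = 6*(9/5 - 45)/25 = (6/25)*(-216/5) = -1296/125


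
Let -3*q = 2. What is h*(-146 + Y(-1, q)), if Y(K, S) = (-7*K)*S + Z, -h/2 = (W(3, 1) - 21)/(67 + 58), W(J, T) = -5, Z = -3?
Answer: -23972/375 ≈ -63.925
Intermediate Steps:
q = -⅔ (q = -⅓*2 = -⅔ ≈ -0.66667)
h = 52/125 (h = -2*(-5 - 21)/(67 + 58) = -(-52)/125 = -2*(-26/125) = 52/125 ≈ 0.41600)
Y(K, S) = -3 - 7*K*S (Y(K, S) = (-7*K)*S - 3 = -7*K*S - 3 = -3 - 7*K*S)
h*(-146 + Y(-1, q)) = 52*(-146 + (-3 - 7*(-1)*(-⅔)))/125 = 52*(-146 + (-3 - 14/3))/125 = 52*(-146 - 23/3)/125 = (52/125)*(-461/3) = -23972/375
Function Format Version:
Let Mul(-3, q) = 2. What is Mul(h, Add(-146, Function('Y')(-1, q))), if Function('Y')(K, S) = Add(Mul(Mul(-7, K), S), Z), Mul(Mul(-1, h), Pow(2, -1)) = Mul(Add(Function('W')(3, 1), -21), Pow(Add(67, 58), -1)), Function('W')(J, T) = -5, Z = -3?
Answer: Rational(-23972, 375) ≈ -63.925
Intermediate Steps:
q = Rational(-2, 3) (q = Mul(Rational(-1, 3), 2) = Rational(-2, 3) ≈ -0.66667)
h = Rational(52, 125) (h = Mul(-2, Mul(Add(-5, -21), Pow(Add(67, 58), -1))) = Mul(-2, Mul(-26, Pow(125, -1))) = Mul(-2, Mul(-26, Rational(1, 125))) = Mul(-2, Rational(-26, 125)) = Rational(52, 125) ≈ 0.41600)
Function('Y')(K, S) = Add(-3, Mul(-7, K, S)) (Function('Y')(K, S) = Add(Mul(Mul(-7, K), S), -3) = Add(Mul(-7, K, S), -3) = Add(-3, Mul(-7, K, S)))
Mul(h, Add(-146, Function('Y')(-1, q))) = Mul(Rational(52, 125), Add(-146, Add(-3, Mul(-7, -1, Rational(-2, 3))))) = Mul(Rational(52, 125), Add(-146, Add(-3, Rational(-14, 3)))) = Mul(Rational(52, 125), Add(-146, Rational(-23, 3))) = Mul(Rational(52, 125), Rational(-461, 3)) = Rational(-23972, 375)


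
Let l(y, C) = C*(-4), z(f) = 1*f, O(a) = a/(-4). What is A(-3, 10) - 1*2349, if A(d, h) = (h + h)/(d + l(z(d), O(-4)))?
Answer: -16463/7 ≈ -2351.9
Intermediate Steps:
O(a) = -a/4 (O(a) = a*(-¼) = -a/4)
z(f) = f
l(y, C) = -4*C
A(d, h) = 2*h/(-4 + d) (A(d, h) = (h + h)/(d - (-1)*(-4)) = (2*h)/(d - 4*1) = (2*h)/(d - 4) = (2*h)/(-4 + d) = 2*h/(-4 + d))
A(-3, 10) - 1*2349 = 2*10/(-4 - 3) - 1*2349 = 2*10/(-7) - 2349 = 2*10*(-⅐) - 2349 = -20/7 - 2349 = -16463/7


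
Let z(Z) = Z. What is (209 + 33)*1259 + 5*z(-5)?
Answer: 304653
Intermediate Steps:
(209 + 33)*1259 + 5*z(-5) = (209 + 33)*1259 + 5*(-5) = 242*1259 - 25 = 304678 - 25 = 304653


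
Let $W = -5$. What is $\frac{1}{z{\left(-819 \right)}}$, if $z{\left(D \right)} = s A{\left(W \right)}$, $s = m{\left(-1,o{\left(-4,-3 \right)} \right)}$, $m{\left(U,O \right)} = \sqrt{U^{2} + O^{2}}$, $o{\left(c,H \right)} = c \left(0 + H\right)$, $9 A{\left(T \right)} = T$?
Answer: $- \frac{9 \sqrt{145}}{725} \approx -0.14948$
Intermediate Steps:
$A{\left(T \right)} = \frac{T}{9}$
$o{\left(c,H \right)} = H c$ ($o{\left(c,H \right)} = c H = H c$)
$m{\left(U,O \right)} = \sqrt{O^{2} + U^{2}}$
$s = \sqrt{145}$ ($s = \sqrt{\left(\left(-3\right) \left(-4\right)\right)^{2} + \left(-1\right)^{2}} = \sqrt{12^{2} + 1} = \sqrt{144 + 1} = \sqrt{145} \approx 12.042$)
$z{\left(D \right)} = - \frac{5 \sqrt{145}}{9}$ ($z{\left(D \right)} = \sqrt{145} \cdot \frac{1}{9} \left(-5\right) = \sqrt{145} \left(- \frac{5}{9}\right) = - \frac{5 \sqrt{145}}{9}$)
$\frac{1}{z{\left(-819 \right)}} = \frac{1}{\left(- \frac{5}{9}\right) \sqrt{145}} = - \frac{9 \sqrt{145}}{725}$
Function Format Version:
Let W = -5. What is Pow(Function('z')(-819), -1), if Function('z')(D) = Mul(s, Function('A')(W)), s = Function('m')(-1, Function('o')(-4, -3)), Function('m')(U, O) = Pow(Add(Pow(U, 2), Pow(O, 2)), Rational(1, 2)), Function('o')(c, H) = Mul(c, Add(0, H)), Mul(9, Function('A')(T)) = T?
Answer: Mul(Rational(-9, 725), Pow(145, Rational(1, 2))) ≈ -0.14948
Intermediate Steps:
Function('A')(T) = Mul(Rational(1, 9), T)
Function('o')(c, H) = Mul(H, c) (Function('o')(c, H) = Mul(c, H) = Mul(H, c))
Function('m')(U, O) = Pow(Add(Pow(O, 2), Pow(U, 2)), Rational(1, 2))
s = Pow(145, Rational(1, 2)) (s = Pow(Add(Pow(Mul(-3, -4), 2), Pow(-1, 2)), Rational(1, 2)) = Pow(Add(Pow(12, 2), 1), Rational(1, 2)) = Pow(Add(144, 1), Rational(1, 2)) = Pow(145, Rational(1, 2)) ≈ 12.042)
Function('z')(D) = Mul(Rational(-5, 9), Pow(145, Rational(1, 2))) (Function('z')(D) = Mul(Pow(145, Rational(1, 2)), Mul(Rational(1, 9), -5)) = Mul(Pow(145, Rational(1, 2)), Rational(-5, 9)) = Mul(Rational(-5, 9), Pow(145, Rational(1, 2))))
Pow(Function('z')(-819), -1) = Pow(Mul(Rational(-5, 9), Pow(145, Rational(1, 2))), -1) = Mul(Rational(-9, 725), Pow(145, Rational(1, 2)))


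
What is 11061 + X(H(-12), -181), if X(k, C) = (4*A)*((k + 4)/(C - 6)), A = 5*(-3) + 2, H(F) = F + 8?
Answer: 11061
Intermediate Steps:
H(F) = 8 + F
A = -13 (A = -15 + 2 = -13)
X(k, C) = -52*(4 + k)/(-6 + C) (X(k, C) = (4*(-13))*((k + 4)/(C - 6)) = -52*(4 + k)/(-6 + C))
11061 + X(H(-12), -181) = 11061 + 52*(-4 - (8 - 12))/(-6 - 181) = 11061 + 52*(-4 - 1*(-4))/(-187) = 11061 + 52*(-1/187)*(-4 + 4) = 11061 + 52*(-1/187)*0 = 11061 + 0 = 11061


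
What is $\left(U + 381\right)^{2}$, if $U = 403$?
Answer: $614656$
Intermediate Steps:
$\left(U + 381\right)^{2} = \left(403 + 381\right)^{2} = 784^{2} = 614656$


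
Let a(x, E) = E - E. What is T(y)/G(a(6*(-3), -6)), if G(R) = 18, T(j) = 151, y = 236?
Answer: 151/18 ≈ 8.3889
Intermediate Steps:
a(x, E) = 0
T(y)/G(a(6*(-3), -6)) = 151/18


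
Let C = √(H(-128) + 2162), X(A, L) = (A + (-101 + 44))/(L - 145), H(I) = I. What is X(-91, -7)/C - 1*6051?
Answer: -6051 + 37*√226/25764 ≈ -6051.0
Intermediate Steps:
X(A, L) = (-57 + A)/(-145 + L) (X(A, L) = (A - 57)/(-145 + L) = (-57 + A)/(-145 + L))
C = 3*√226 (C = √(-128 + 2162) = √2034 = 3*√226 ≈ 45.100)
X(-91, -7)/C - 1*6051 = ((-57 - 91)/(-145 - 7))/((3*√226)) - 1*6051 = (-148/(-152))*(√226/678) - 6051 = (-1/152*(-148))*(√226/678) - 6051 = 37*(√226/678)/38 - 6051 = 37*√226/25764 - 6051 = -6051 + 37*√226/25764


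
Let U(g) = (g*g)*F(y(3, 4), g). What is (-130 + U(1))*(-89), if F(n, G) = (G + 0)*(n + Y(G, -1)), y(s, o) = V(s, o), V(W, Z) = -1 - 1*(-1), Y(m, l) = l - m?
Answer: 11748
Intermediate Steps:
V(W, Z) = 0 (V(W, Z) = -1 + 1 = 0)
y(s, o) = 0
F(n, G) = G*(-1 + n - G) (F(n, G) = (G + 0)*(n + (-1 - G)) = G*(-1 + n - G))
U(g) = g**3*(-1 - g) (U(g) = (g*g)*(g*(-1 + 0 - g)) = g**2*(g*(-1 - g)) = g**3*(-1 - g))
(-130 + U(1))*(-89) = (-130 + 1**3*(-1 - 1*1))*(-89) = (-130 + 1*(-1 - 1))*(-89) = (-130 + 1*(-2))*(-89) = (-130 - 2)*(-89) = -132*(-89) = 11748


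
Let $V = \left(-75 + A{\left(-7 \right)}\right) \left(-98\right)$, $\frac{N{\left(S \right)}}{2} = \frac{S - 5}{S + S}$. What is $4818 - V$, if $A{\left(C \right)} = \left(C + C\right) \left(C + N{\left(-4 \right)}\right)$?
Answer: $3985$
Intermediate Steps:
$N{\left(S \right)} = \frac{-5 + S}{S}$ ($N{\left(S \right)} = 2 \frac{S - 5}{S + S} = 2 \frac{-5 + S}{2 S} = \frac{-5 + S}{S}$)
$A{\left(C \right)} = 2 C \left(\frac{9}{4} + C\right)$ ($A{\left(C \right)} = \left(C + C\right) \left(C + \frac{-5 - 4}{-4}\right) = 2 C \left(C - - \frac{9}{4}\right) = 2 C \left(C + \frac{9}{4}\right) = 2 C \left(\frac{9}{4} + C\right)$)
$V = 833$ ($V = \left(-75 + \frac{1}{2} \left(-7\right) \left(9 + 4 \left(-7\right)\right)\right) \left(-98\right) = \left(-75 + \frac{1}{2} \left(-7\right) \left(9 - 28\right)\right) \left(-98\right) = \left(-75 + \frac{1}{2} \left(-7\right) \left(-19\right)\right) \left(-98\right) = \left(-75 + \frac{133}{2}\right) \left(-98\right) = \left(- \frac{17}{2}\right) \left(-98\right) = 833$)
$4818 - V = 4818 - 833 = 3985$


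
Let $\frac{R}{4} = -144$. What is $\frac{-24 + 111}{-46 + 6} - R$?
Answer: $\frac{22953}{40} \approx 573.83$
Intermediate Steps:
$R = -576$ ($R = 4 \left(-144\right) = -576$)
$\frac{-24 + 111}{-46 + 6} - R = \frac{-24 + 111}{-46 + 6} - -576 = \frac{87}{-40} + 576 = 87 \left(- \frac{1}{40}\right) + 576 = - \frac{87}{40} + 576 = \frac{22953}{40}$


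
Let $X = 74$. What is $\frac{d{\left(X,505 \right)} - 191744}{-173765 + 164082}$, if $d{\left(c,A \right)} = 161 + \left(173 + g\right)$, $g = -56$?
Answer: $\frac{191466}{9683} \approx 19.773$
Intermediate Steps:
$d{\left(c,A \right)} = 278$ ($d{\left(c,A \right)} = 161 + \left(173 - 56\right) = 161 + 117 = 278$)
$\frac{d{\left(X,505 \right)} - 191744}{-173765 + 164082} = \frac{278 - 191744}{-173765 + 164082} = - \frac{191466}{-9683} = \left(-191466\right) \left(- \frac{1}{9683}\right) = \frac{191466}{9683}$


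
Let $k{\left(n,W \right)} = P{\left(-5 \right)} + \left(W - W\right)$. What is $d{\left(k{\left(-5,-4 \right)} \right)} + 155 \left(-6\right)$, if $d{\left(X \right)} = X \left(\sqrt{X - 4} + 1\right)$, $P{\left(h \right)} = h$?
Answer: $-935 - 15 i \approx -935.0 - 15.0 i$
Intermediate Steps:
$k{\left(n,W \right)} = -5$ ($k{\left(n,W \right)} = -5 + \left(W - W\right) = -5 + 0 = -5$)
$d{\left(X \right)} = X \left(1 + \sqrt{-4 + X}\right)$ ($d{\left(X \right)} = X \left(\sqrt{-4 + X} + 1\right) = X \left(1 + \sqrt{-4 + X}\right)$)
$d{\left(k{\left(-5,-4 \right)} \right)} + 155 \left(-6\right) = - 5 \left(1 + \sqrt{-4 - 5}\right) + 155 \left(-6\right) = - 5 \left(1 + \sqrt{-9}\right) - 930 = - 5 \left(1 + 3 i\right) - 930 = \left(-5 - 15 i\right) - 930 = -935 - 15 i$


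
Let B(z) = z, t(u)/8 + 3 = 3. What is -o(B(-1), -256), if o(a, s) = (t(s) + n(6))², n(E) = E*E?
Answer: -1296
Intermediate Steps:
n(E) = E²
t(u) = 0 (t(u) = -24 + 8*3 = -24 + 24 = 0)
o(a, s) = 1296 (o(a, s) = (0 + 6²)² = (0 + 36)² = 36² = 1296)
-o(B(-1), -256) = -1*1296 = -1296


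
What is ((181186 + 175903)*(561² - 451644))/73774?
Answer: -48893697147/73774 ≈ -6.6275e+5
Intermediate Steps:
((181186 + 175903)*(561² - 451644))/73774 = (357089*(314721 - 451644))*(1/73774) = (357089*(-136923))*(1/73774) = -48893697147*1/73774 = -48893697147/73774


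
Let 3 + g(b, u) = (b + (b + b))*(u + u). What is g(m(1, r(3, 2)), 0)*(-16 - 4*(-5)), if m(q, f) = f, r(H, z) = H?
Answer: -12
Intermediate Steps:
g(b, u) = -3 + 6*b*u (g(b, u) = -3 + (b + (b + b))*(u + u) = -3 + (b + 2*b)*(2*u) = -3 + (3*b)*(2*u) = -3 + 6*b*u)
g(m(1, r(3, 2)), 0)*(-16 - 4*(-5)) = (-3 + 6*3*0)*(-16 - 4*(-5)) = (-3 + 0)*(-16 + 20) = -3*4 = -12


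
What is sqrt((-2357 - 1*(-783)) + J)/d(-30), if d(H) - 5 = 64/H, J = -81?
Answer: 15*I*sqrt(1655)/43 ≈ 14.191*I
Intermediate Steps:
d(H) = 5 + 64/H
sqrt((-2357 - 1*(-783)) + J)/d(-30) = sqrt((-2357 - 1*(-783)) - 81)/(5 + 64/(-30)) = sqrt((-2357 + 783) - 81)/(5 + 64*(-1/30)) = sqrt(-1574 - 81)/(5 - 32/15) = sqrt(-1655)/(43/15) = (I*sqrt(1655))*(15/43) = 15*I*sqrt(1655)/43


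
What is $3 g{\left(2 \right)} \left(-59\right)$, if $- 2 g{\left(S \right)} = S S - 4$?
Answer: $0$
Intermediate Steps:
$g{\left(S \right)} = 2 - \frac{S^{2}}{2}$ ($g{\left(S \right)} = - \frac{S S - 4}{2} = - \frac{S^{2} - 4}{2} = - \frac{-4 + S^{2}}{2} = 2 - \frac{S^{2}}{2}$)
$3 g{\left(2 \right)} \left(-59\right) = 3 \left(2 - \frac{2^{2}}{2}\right) \left(-59\right) = 3 \left(2 - 2\right) \left(-59\right) = 3 \cdot 0 \left(-59\right) = 0 \left(-59\right) = 0$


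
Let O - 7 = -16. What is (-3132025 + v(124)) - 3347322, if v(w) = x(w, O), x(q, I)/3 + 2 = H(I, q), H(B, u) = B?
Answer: -6479380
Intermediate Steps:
O = -9 (O = 7 - 16 = -9)
x(q, I) = -6 + 3*I
v(w) = -33 (v(w) = -6 + 3*(-9) = -6 - 27 = -33)
(-3132025 + v(124)) - 3347322 = (-3132025 - 33) - 3347322 = -3132058 - 3347322 = -6479380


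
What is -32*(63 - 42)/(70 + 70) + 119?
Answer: 571/5 ≈ 114.20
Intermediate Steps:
-32*(63 - 42)/(70 + 70) + 119 = -672/140 + 119 = -32*3/20 + 119 = -24/5 + 119 = 571/5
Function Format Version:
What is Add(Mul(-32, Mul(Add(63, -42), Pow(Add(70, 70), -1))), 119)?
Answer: Rational(571, 5) ≈ 114.20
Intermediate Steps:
Add(Mul(-32, Mul(Add(63, -42), Pow(Add(70, 70), -1))), 119) = Add(Mul(-32, Mul(21, Pow(140, -1))), 119) = Add(Mul(-32, Mul(21, Rational(1, 140))), 119) = Add(Mul(-32, Rational(3, 20)), 119) = Add(Rational(-24, 5), 119) = Rational(571, 5)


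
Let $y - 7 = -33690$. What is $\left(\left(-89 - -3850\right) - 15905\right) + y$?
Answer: $-45827$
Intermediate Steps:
$y = -33683$ ($y = 7 - 33690 = -33683$)
$\left(\left(-89 - -3850\right) - 15905\right) + y = \left(\left(-89 - -3850\right) - 15905\right) - 33683 = \left(\left(-89 + 3850\right) - 15905\right) - 33683 = \left(3761 - 15905\right) - 33683 = -12144 - 33683 = -45827$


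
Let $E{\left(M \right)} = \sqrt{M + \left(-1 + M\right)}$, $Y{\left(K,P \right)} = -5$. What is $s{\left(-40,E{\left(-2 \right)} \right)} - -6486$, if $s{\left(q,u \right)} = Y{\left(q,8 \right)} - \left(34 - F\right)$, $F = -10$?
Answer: $6437$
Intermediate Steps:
$E{\left(M \right)} = \sqrt{-1 + 2 M}$
$s{\left(q,u \right)} = -49$ ($s{\left(q,u \right)} = -5 - \left(34 - -10\right) = -5 - \left(34 + 10\right) = -5 - 44 = -49$)
$s{\left(-40,E{\left(-2 \right)} \right)} - -6486 = -49 - -6486 = -49 + 6486 = 6437$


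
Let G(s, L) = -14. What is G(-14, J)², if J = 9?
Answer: 196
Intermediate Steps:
G(-14, J)² = (-14)² = 196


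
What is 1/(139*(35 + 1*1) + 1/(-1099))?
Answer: 1099/5499395 ≈ 0.00019984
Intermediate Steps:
1/(139*(35 + 1*1) + 1/(-1099)) = 1/(139*(35 + 1) - 1/1099) = 1/(139*36 - 1/1099) = 1/(5004 - 1/1099) = 1/(5499395/1099) = 1099/5499395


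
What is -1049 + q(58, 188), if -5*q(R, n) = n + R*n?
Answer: -16337/5 ≈ -3267.4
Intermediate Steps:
q(R, n) = -n/5 - R*n/5 (q(R, n) = -(n + R*n)/5 = -n/5 - R*n/5)
-1049 + q(58, 188) = -1049 - ⅕*188*(1 + 58) = -1049 - ⅕*188*59 = -1049 - 11092/5 = -16337/5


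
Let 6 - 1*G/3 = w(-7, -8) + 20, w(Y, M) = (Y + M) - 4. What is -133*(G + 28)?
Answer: -5719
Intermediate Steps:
w(Y, M) = -4 + M + Y (w(Y, M) = (M + Y) - 4 = -4 + M + Y)
G = 15 (G = 18 - 3*((-4 - 8 - 7) + 20) = 18 - 3*(-19 + 20) = 18 - 3*1 = 18 - 3 = 15)
-133*(G + 28) = -133*(15 + 28) = -133*43 = -5719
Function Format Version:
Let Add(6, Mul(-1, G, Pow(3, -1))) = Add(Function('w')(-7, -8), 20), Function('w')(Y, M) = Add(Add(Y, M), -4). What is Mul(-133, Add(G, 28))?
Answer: -5719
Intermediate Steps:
Function('w')(Y, M) = Add(-4, M, Y) (Function('w')(Y, M) = Add(Add(M, Y), -4) = Add(-4, M, Y))
G = 15 (G = Add(18, Mul(-3, Add(Add(-4, -8, -7), 20))) = Add(18, Mul(-3, Add(-19, 20))) = Add(18, Mul(-3, 1)) = Add(18, -3) = 15)
Mul(-133, Add(G, 28)) = Mul(-133, Add(15, 28)) = Mul(-133, 43) = -5719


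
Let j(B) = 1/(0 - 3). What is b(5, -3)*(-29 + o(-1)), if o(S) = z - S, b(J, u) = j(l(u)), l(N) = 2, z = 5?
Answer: 23/3 ≈ 7.6667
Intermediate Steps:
j(B) = -1/3 (j(B) = 1/(-3) = -1/3)
b(J, u) = -1/3
o(S) = 5 - S
b(5, -3)*(-29 + o(-1)) = -(-29 + (5 - 1*(-1)))/3 = -(-29 + (5 + 1))/3 = -(-29 + 6)/3 = -1/3*(-23) = 23/3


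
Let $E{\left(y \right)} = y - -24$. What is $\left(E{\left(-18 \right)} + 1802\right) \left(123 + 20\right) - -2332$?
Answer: $260876$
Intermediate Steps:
$E{\left(y \right)} = 24 + y$ ($E{\left(y \right)} = y + 24 = 24 + y$)
$\left(E{\left(-18 \right)} + 1802\right) \left(123 + 20\right) - -2332 = \left(\left(24 - 18\right) + 1802\right) \left(123 + 20\right) - -2332 = \left(6 + 1802\right) 143 + 2332 = 1808 \cdot 143 + 2332 = 258544 + 2332 = 260876$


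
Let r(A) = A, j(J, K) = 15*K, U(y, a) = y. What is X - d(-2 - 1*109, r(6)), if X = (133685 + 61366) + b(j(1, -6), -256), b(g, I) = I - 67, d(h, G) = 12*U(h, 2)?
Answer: 196060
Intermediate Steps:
d(h, G) = 12*h
b(g, I) = -67 + I
X = 194728 (X = (133685 + 61366) + (-67 - 256) = 195051 - 323 = 194728)
X - d(-2 - 1*109, r(6)) = 194728 - 12*(-2 - 1*109) = 194728 - 12*(-2 - 109) = 194728 - 12*(-111) = 194728 - 1*(-1332) = 194728 + 1332 = 196060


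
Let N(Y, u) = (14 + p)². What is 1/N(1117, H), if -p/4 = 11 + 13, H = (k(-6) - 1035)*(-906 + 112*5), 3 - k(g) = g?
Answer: 1/6724 ≈ 0.00014872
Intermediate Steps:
k(g) = 3 - g
H = 354996 (H = ((3 - 1*(-6)) - 1035)*(-906 + 112*5) = ((3 + 6) - 1035)*(-906 + 560) = (9 - 1035)*(-346) = -1026*(-346) = 354996)
p = -96 (p = -4*(11 + 13) = -4*24 = -96)
N(Y, u) = 6724 (N(Y, u) = (14 - 96)² = (-82)² = 6724)
1/N(1117, H) = 1/6724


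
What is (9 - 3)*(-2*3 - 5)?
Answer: -66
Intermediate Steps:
(9 - 3)*(-2*3 - 5) = 6*(-6 - 5) = 6*(-11) = -66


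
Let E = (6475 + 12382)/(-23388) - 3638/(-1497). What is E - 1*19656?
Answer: -229378597267/11670612 ≈ -19654.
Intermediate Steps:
E = 18952205/11670612 (E = 18857*(-1/23388) - 3638*(-1/1497) = -18857/23388 + 3638/1497 = 18952205/11670612 ≈ 1.6239)
E - 1*19656 = 18952205/11670612 - 1*19656 = 18952205/11670612 - 19656 = -229378597267/11670612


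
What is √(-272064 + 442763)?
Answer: √170699 ≈ 413.16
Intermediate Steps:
√(-272064 + 442763) = √170699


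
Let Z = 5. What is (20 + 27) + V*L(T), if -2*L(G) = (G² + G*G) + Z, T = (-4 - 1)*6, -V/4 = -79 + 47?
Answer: -115473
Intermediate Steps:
V = 128 (V = -4*(-79 + 47) = -4*(-32) = 128)
T = -30 (T = -5*6 = -30)
L(G) = -5/2 - G² (L(G) = -((G² + G*G) + 5)/2 = -((G² + G²) + 5)/2 = -(2*G² + 5)/2 = -(5 + 2*G²)/2 = -5/2 - G²)
(20 + 27) + V*L(T) = (20 + 27) + 128*(-5/2 - 1*(-30)²) = 47 + 128*(-5/2 - 1*900) = 47 + 128*(-5/2 - 900) = 47 + 128*(-1805/2) = 47 - 115520 = -115473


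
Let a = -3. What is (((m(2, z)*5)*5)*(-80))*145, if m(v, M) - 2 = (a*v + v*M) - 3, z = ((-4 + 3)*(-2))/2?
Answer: 1450000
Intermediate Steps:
z = 1 (z = -1*(-2)*(½) = 2*(½) = 1)
m(v, M) = -1 - 3*v + M*v (m(v, M) = 2 + ((-3*v + v*M) - 3) = 2 + ((-3*v + M*v) - 3) = 2 + (-3 - 3*v + M*v) = -1 - 3*v + M*v)
(((m(2, z)*5)*5)*(-80))*145 = ((((-1 - 3*2 + 1*2)*5)*5)*(-80))*145 = ((((-1 - 6 + 2)*5)*5)*(-80))*145 = ((-5*5*5)*(-80))*145 = (-25*5*(-80))*145 = -125*(-80)*145 = 10000*145 = 1450000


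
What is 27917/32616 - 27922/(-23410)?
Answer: 782120461/381770280 ≈ 2.0487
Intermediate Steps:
27917/32616 - 27922/(-23410) = 27917*(1/32616) - 27922*(-1/23410) = 27917/32616 + 13961/11705 = 782120461/381770280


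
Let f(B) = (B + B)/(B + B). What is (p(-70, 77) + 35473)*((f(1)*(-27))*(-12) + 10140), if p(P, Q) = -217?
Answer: 368918784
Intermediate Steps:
f(B) = 1 (f(B) = (2*B)/((2*B)) = (2*B)*(1/(2*B)) = 1)
(p(-70, 77) + 35473)*((f(1)*(-27))*(-12) + 10140) = (-217 + 35473)*((1*(-27))*(-12) + 10140) = 35256*(-27*(-12) + 10140) = 35256*(324 + 10140) = 35256*10464 = 368918784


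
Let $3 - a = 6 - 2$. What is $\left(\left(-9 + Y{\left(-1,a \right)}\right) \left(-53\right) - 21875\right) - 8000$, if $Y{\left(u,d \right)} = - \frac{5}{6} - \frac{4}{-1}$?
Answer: $- \frac{177395}{6} \approx -29566.0$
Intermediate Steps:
$a = -1$ ($a = 3 - \left(6 - 2\right) = 3 - 4 = -1$)
$Y{\left(u,d \right)} = \frac{19}{6}$ ($Y{\left(u,d \right)} = \left(-5\right) \frac{1}{6} - -4 = - \frac{5}{6} + 4 = \frac{19}{6}$)
$\left(\left(-9 + Y{\left(-1,a \right)}\right) \left(-53\right) - 21875\right) - 8000 = \left(\left(-9 + \frac{19}{6}\right) \left(-53\right) - 21875\right) - 8000 = \left(\left(- \frac{35}{6}\right) \left(-53\right) - 21875\right) - 8000 = \left(\frac{1855}{6} - 21875\right) - 8000 = - \frac{129395}{6} - 8000 = - \frac{177395}{6}$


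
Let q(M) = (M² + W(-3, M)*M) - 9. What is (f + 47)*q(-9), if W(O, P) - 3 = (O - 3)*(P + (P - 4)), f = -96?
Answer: 56007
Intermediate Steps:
W(O, P) = 3 + (-4 + 2*P)*(-3 + O) (W(O, P) = 3 + (O - 3)*(P + (P - 4)) = 3 + (-3 + O)*(P + (-4 + P)) = 3 + (-3 + O)*(-4 + 2*P) = 3 + (-4 + 2*P)*(-3 + O))
q(M) = -9 + M² + M*(27 - 12*M) (q(M) = (M² + (15 - 6*M - 4*(-3) + 2*(-3)*M)*M) - 9 = (M² + (15 - 6*M + 12 - 6*M)*M) - 9 = (M² + (27 - 12*M)*M) - 9 = (M² + M*(27 - 12*M)) - 9 = -9 + M² + M*(27 - 12*M))
(f + 47)*q(-9) = (-96 + 47)*(-9 - 11*(-9)² + 27*(-9)) = -49*(-9 - 11*81 - 243) = -49*(-9 - 891 - 243) = -49*(-1143) = 56007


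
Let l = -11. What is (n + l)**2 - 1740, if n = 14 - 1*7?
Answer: -1724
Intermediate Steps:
n = 7 (n = 14 - 7 = 7)
(n + l)**2 - 1740 = (7 - 11)**2 - 1740 = (-4)**2 - 1740 = 16 - 1740 = -1724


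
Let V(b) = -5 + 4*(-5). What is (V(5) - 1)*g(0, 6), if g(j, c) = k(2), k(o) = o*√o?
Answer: -52*√2 ≈ -73.539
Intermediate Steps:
k(o) = o^(3/2)
V(b) = -25 (V(b) = -5 - 20 = -25)
g(j, c) = 2*√2 (g(j, c) = 2^(3/2) = 2*√2)
(V(5) - 1)*g(0, 6) = (-25 - 1)*(2*√2) = -52*√2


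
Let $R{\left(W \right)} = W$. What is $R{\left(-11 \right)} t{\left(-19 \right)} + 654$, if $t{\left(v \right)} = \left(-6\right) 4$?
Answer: $918$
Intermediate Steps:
$t{\left(v \right)} = -24$
$R{\left(-11 \right)} t{\left(-19 \right)} + 654 = \left(-11\right) \left(-24\right) + 654 = 264 + 654 = 918$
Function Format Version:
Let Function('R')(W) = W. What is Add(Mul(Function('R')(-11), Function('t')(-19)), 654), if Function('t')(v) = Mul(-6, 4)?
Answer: 918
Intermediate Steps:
Function('t')(v) = -24
Add(Mul(Function('R')(-11), Function('t')(-19)), 654) = Add(Mul(-11, -24), 654) = Add(264, 654) = 918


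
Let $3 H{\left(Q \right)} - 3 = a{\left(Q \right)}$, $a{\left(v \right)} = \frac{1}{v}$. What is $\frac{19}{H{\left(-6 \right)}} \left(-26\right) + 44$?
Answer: $- \frac{8144}{17} \approx -479.06$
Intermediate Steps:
$H{\left(Q \right)} = 1 + \frac{1}{3 Q}$
$\frac{19}{H{\left(-6 \right)}} \left(-26\right) + 44 = \frac{19}{\frac{1}{-6} \left(\frac{1}{3} - 6\right)} \left(-26\right) + 44 = \frac{19}{\left(- \frac{1}{6}\right) \left(- \frac{17}{3}\right)} \left(-26\right) + 44 = \frac{19}{\frac{17}{18}} \left(-26\right) + 44 = 19 \cdot \frac{18}{17} \left(-26\right) + 44 = \frac{342}{17} \left(-26\right) + 44 = - \frac{8892}{17} + 44 = - \frac{8144}{17}$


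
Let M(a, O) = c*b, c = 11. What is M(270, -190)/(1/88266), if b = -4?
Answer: -3883704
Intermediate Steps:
M(a, O) = -44 (M(a, O) = 11*(-4) = -44)
M(270, -190)/(1/88266) = -44/(1/88266) = -44/1/88266 = -44*88266 = -3883704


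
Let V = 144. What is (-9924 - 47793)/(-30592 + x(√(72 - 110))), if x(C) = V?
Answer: 5247/2768 ≈ 1.8956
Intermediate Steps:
x(C) = 144
(-9924 - 47793)/(-30592 + x(√(72 - 110))) = (-9924 - 47793)/(-30592 + 144) = -57717/(-30448) = -57717*(-1/30448) = 5247/2768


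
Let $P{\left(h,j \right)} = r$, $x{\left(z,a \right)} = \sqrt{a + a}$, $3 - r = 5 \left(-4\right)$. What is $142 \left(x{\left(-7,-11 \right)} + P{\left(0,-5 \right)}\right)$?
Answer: $3266 + 142 i \sqrt{22} \approx 3266.0 + 666.04 i$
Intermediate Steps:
$r = 23$ ($r = 3 - 5 \left(-4\right) = 3 - -20 = 3 + 20 = 23$)
$x{\left(z,a \right)} = \sqrt{2} \sqrt{a}$ ($x{\left(z,a \right)} = \sqrt{2 a} = \sqrt{2} \sqrt{a}$)
$P{\left(h,j \right)} = 23$
$142 \left(x{\left(-7,-11 \right)} + P{\left(0,-5 \right)}\right) = 142 \left(\sqrt{2} \sqrt{-11} + 23\right) = 142 \left(\sqrt{2} i \sqrt{11} + 23\right) = 142 \left(i \sqrt{22} + 23\right) = 142 \left(23 + i \sqrt{22}\right) = 3266 + 142 i \sqrt{22}$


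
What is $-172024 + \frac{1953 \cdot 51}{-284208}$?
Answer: $- \frac{525706415}{3056} \approx -1.7202 \cdot 10^{5}$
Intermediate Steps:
$-172024 + \frac{1953 \cdot 51}{-284208} = -172024 + 99603 \left(- \frac{1}{284208}\right) = -172024 - \frac{1071}{3056} = - \frac{525706415}{3056}$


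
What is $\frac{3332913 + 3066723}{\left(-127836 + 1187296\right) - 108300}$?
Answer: $\frac{1599909}{237790} \approx 6.7282$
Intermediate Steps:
$\frac{3332913 + 3066723}{\left(-127836 + 1187296\right) - 108300} = \frac{6399636}{1059460 - 108300} = \frac{6399636}{951160} = 6399636 \cdot \frac{1}{951160} = \frac{1599909}{237790}$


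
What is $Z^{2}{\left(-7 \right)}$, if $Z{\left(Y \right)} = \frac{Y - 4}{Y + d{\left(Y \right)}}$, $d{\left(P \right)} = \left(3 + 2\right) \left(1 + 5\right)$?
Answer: $\frac{121}{529} \approx 0.22873$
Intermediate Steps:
$d{\left(P \right)} = 30$ ($d{\left(P \right)} = 5 \cdot 6 = 30$)
$Z{\left(Y \right)} = \frac{-4 + Y}{30 + Y}$ ($Z{\left(Y \right)} = \frac{Y - 4}{Y + 30} = \frac{-4 + Y}{30 + Y}$)
$Z^{2}{\left(-7 \right)} = \left(\frac{-4 - 7}{30 - 7}\right)^{2} = \left(\frac{1}{23} \left(-11\right)\right)^{2} = \left(- \frac{11}{23}\right)^{2} = \frac{121}{529}$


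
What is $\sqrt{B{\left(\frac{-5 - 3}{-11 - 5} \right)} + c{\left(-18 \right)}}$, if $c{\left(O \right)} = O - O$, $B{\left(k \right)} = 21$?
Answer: $\sqrt{21} \approx 4.5826$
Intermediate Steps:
$c{\left(O \right)} = 0$
$\sqrt{B{\left(\frac{-5 - 3}{-11 - 5} \right)} + c{\left(-18 \right)}} = \sqrt{21 + 0} = \sqrt{21}$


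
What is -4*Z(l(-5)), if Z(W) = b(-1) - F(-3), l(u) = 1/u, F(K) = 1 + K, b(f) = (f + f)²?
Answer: -24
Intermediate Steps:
b(f) = 4*f² (b(f) = (2*f)² = 4*f²)
Z(W) = 6 (Z(W) = 4*(-1)² - (1 - 3) = 4*1 - 1*(-2) = 4 + 2 = 6)
-4*Z(l(-5)) = -4*6 = -24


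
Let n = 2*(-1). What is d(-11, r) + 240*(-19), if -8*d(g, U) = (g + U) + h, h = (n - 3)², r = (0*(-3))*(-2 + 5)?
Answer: -18247/4 ≈ -4561.8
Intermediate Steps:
n = -2
r = 0 (r = 0*3 = 0)
h = 25 (h = (-2 - 3)² = (-5)² = 25)
d(g, U) = -25/8 - U/8 - g/8 (d(g, U) = -((g + U) + 25)/8 = -((U + g) + 25)/8 = -(25 + U + g)/8 = -25/8 - U/8 - g/8)
d(-11, r) + 240*(-19) = (-25/8 - ⅛*0 - ⅛*(-11)) + 240*(-19) = (-25/8 + 0 + 11/8) - 4560 = -7/4 - 4560 = -18247/4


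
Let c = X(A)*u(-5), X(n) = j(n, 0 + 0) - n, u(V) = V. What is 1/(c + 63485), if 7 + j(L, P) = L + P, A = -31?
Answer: 1/63520 ≈ 1.5743e-5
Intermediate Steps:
j(L, P) = -7 + L + P (j(L, P) = -7 + (L + P) = -7 + L + P)
X(n) = -7 (X(n) = (-7 + n + (0 + 0)) - n = (-7 + n + 0) - n = (-7 + n) - n = -7)
c = 35 (c = -7*(-5) = 35)
1/(c + 63485) = 1/(35 + 63485) = 1/63520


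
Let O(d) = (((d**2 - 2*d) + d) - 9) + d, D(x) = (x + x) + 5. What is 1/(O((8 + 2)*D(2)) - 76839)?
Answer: -1/68748 ≈ -1.4546e-5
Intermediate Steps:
D(x) = 5 + 2*x (D(x) = 2*x + 5 = 5 + 2*x)
O(d) = -9 + d**2 (O(d) = ((d**2 - d) - 9) + d = (-9 + d**2 - d) + d = -9 + d**2)
1/(O((8 + 2)*D(2)) - 76839) = 1/((-9 + ((8 + 2)*(5 + 2*2))**2) - 76839) = 1/((-9 + (10*(5 + 4))**2) - 76839) = 1/((-9 + (10*9)**2) - 76839) = 1/((-9 + 90**2) - 76839) = 1/((-9 + 8100) - 76839) = 1/(8091 - 76839) = 1/(-68748) = -1/68748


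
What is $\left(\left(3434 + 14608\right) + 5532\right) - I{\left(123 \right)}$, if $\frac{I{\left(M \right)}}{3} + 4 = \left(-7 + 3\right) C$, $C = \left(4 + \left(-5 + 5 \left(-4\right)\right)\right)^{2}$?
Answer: $28878$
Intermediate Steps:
$C = 441$ ($C = \left(4 - 25\right)^{2} = \left(-21\right)^{2} = 441$)
$I{\left(M \right)} = -5304$ ($I{\left(M \right)} = -12 + 3 \left(-7 + 3\right) 441 = -12 + 3 \left(\left(-4\right) 441\right) = -12 + 3 \left(-1764\right) = -12 - 5292 = -5304$)
$\left(\left(3434 + 14608\right) + 5532\right) - I{\left(123 \right)} = \left(\left(3434 + 14608\right) + 5532\right) - -5304 = \left(18042 + 5532\right) + 5304 = 23574 + 5304 = 28878$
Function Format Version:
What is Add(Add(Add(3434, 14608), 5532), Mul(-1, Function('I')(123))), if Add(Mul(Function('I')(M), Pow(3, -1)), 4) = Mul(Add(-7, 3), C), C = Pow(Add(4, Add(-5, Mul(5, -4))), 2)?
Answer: 28878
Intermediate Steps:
C = 441 (C = Pow(Add(4, Add(-5, -20)), 2) = Pow(Add(4, -25), 2) = Pow(-21, 2) = 441)
Function('I')(M) = -5304 (Function('I')(M) = Add(-12, Mul(3, Mul(Add(-7, 3), 441))) = Add(-12, Mul(3, Mul(-4, 441))) = Add(-12, Mul(3, -1764)) = Add(-12, -5292) = -5304)
Add(Add(Add(3434, 14608), 5532), Mul(-1, Function('I')(123))) = Add(Add(Add(3434, 14608), 5532), Mul(-1, -5304)) = Add(Add(18042, 5532), 5304) = Add(23574, 5304) = 28878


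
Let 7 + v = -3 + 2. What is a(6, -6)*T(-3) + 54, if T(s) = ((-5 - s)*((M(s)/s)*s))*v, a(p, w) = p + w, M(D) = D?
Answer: 54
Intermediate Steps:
v = -8 (v = -7 + (-3 + 2) = -7 - 1 = -8)
T(s) = -8*s*(-5 - s) (T(s) = ((-5 - s)*((s/s)*s))*(-8) = ((-5 - s)*(1*s))*(-8) = ((-5 - s)*s)*(-8) = (s*(-5 - s))*(-8) = -8*s*(-5 - s))
a(6, -6)*T(-3) + 54 = (6 - 6)*(8*(-3)*(5 - 3)) + 54 = 0*(8*(-3)*2) + 54 = 0*(-48) + 54 = 0 + 54 = 54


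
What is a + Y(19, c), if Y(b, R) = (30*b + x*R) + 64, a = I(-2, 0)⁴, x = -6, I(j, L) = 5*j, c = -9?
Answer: 10688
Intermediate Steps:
a = 10000 (a = (5*(-2))⁴ = (-10)⁴ = 10000)
Y(b, R) = 64 - 6*R + 30*b (Y(b, R) = (30*b - 6*R) + 64 = (-6*R + 30*b) + 64 = 64 - 6*R + 30*b)
a + Y(19, c) = 10000 + (64 - 6*(-9) + 30*19) = 10000 + (64 + 54 + 570) = 10000 + 688 = 10688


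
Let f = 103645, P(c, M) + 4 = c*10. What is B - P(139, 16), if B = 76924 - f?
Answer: -28107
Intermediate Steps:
P(c, M) = -4 + 10*c (P(c, M) = -4 + c*10 = -4 + 10*c)
B = -26721 (B = 76924 - 1*103645 = 76924 - 103645 = -26721)
B - P(139, 16) = -26721 - (-4 + 10*139) = -26721 - (-4 + 1390) = -26721 - 1*1386 = -26721 - 1386 = -28107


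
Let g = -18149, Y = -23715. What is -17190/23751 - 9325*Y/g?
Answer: -583629392215/47895211 ≈ -12186.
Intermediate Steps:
-17190/23751 - 9325*Y/g = -17190/23751 - 9325/((-18149/(-23715))) = -17190*1/23751 - 9325/((-18149*(-1/23715))) = -1910/2639 - 9325/18149/23715 = -1910/2639 - 9325*23715/18149 = -1910/2639 - 221142375/18149 = -583629392215/47895211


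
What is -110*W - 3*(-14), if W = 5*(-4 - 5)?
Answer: 4992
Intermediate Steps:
W = -45 (W = 5*(-9) = -45)
-110*W - 3*(-14) = -110*(-45) - 3*(-14) = 4950 + 42 = 4992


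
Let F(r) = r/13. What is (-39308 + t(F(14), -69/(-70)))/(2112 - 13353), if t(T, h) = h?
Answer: 2751491/786870 ≈ 3.4968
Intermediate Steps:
F(r) = r/13 (F(r) = r*(1/13) = r/13)
(-39308 + t(F(14), -69/(-70)))/(2112 - 13353) = (-39308 - 69/(-70))/(2112 - 13353) = (-39308 - 69*(-1/70))/(-11241) = (-39308 + 69/70)*(-1/11241) = -2751491/70*(-1/11241) = 2751491/786870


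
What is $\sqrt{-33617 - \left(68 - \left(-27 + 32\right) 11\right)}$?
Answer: $i \sqrt{33630} \approx 183.38 i$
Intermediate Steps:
$\sqrt{-33617 - \left(68 - \left(-27 + 32\right) 11\right)} = \sqrt{-33617 + \left(5 \cdot 11 - 68\right)} = \sqrt{-33617 + \left(55 - 68\right)} = \sqrt{-33617 - 13} = \sqrt{-33630} = i \sqrt{33630}$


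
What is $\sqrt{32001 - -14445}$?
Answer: $\sqrt{46446} \approx 215.51$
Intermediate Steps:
$\sqrt{32001 - -14445} = \sqrt{32001 + 14445} = \sqrt{46446}$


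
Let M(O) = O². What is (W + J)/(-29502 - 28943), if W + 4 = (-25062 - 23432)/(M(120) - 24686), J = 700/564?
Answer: -283640/8476430307 ≈ -3.3462e-5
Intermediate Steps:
J = 175/141 (J = 700*(1/564) = 175/141 ≈ 1.2411)
W = 3675/5143 (W = -4 + (-25062 - 23432)/(120² - 24686) = -4 - 48494/(14400 - 24686) = -4 - 48494/(-10286) = -4 - 48494*(-1/10286) = -4 + 24247/5143 = 3675/5143 ≈ 0.71456)
(W + J)/(-29502 - 28943) = (3675/5143 + 175/141)/(-29502 - 28943) = (1418200/725163)/(-58445) = (1418200/725163)*(-1/58445) = -283640/8476430307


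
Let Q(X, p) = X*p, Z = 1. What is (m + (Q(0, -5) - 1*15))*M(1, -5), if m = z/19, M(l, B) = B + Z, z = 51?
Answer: 936/19 ≈ 49.263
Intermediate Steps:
M(l, B) = 1 + B (M(l, B) = B + 1 = 1 + B)
m = 51/19 ≈ 2.6842
(m + (Q(0, -5) - 1*15))*M(1, -5) = (51/19 + (0*(-5) - 1*15))*(1 - 5) = (51/19 + (0 - 15))*(-4) = (51/19 - 15)*(-4) = -234/19*(-4) = 936/19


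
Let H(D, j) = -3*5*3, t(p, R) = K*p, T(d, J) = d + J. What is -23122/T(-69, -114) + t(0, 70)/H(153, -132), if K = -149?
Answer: 23122/183 ≈ 126.35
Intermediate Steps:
T(d, J) = J + d
t(p, R) = -149*p
H(D, j) = -45 (H(D, j) = -15*3 = -45)
-23122/T(-69, -114) + t(0, 70)/H(153, -132) = -23122/(-114 - 69) - 149*0/(-45) = -23122/(-183) + 0*(-1/45) = -23122*(-1/183) + 0 = 23122/183 + 0 = 23122/183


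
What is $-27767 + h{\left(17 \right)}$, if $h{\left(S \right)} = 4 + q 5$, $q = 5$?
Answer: $-27738$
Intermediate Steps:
$h{\left(S \right)} = 29$ ($h{\left(S \right)} = 4 + 5 \cdot 5 = 4 + 25 = 29$)
$-27767 + h{\left(17 \right)} = -27767 + 29 = -27738$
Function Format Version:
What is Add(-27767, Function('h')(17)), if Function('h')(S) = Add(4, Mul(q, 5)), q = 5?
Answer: -27738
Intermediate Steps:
Function('h')(S) = 29 (Function('h')(S) = Add(4, Mul(5, 5)) = Add(4, 25) = 29)
Add(-27767, Function('h')(17)) = Add(-27767, 29) = -27738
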